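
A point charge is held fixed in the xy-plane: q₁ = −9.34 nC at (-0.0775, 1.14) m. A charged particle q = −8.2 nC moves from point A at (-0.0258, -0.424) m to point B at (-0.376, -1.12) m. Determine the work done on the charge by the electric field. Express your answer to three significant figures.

The work done by the electric force is W_field = −ΔU = −q(V_B − V_A) = q(V_A − V_B).
At A: distance to the source charge is 1.56 m; V_A = kq₁/r = -53.7 V.
At B: distance to the source charge is 2.28 m; V_B = kq₁/r = -36.8 V.
ΔV = V_B − V_A = 16.8 V.
W_field = −qΔV = −(-8.20×10⁻⁹ C)(16.8 V) = 1.38×10⁻⁷ J.

1.38×10⁻⁷ J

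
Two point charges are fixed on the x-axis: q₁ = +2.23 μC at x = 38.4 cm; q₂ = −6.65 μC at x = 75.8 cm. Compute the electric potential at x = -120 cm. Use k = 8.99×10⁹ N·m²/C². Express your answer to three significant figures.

-1.79×10⁴ V

Electric potential is a scalar, so the contributions from each charge add algebraically: V = Σ kqᵢ/rᵢ.
Distances from the field point to each charge: r₁ = 1.58 m, r₂ = 1.96 m.
V = k[(2.23×10⁻⁶)/(1.58) + (-6.65×10⁻⁶)/(1.96)] = -1.79×10⁴ V.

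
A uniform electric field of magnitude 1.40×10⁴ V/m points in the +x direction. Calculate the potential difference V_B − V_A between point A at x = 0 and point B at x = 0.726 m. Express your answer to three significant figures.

-1.02×10⁴ V

In a uniform field, potential decreases in the direction of E: V_B − V_A = −E·Δx.
V_B − V_A = −(1.40×10⁴ V/m)(0.726 m) = -1.02×10⁴ V.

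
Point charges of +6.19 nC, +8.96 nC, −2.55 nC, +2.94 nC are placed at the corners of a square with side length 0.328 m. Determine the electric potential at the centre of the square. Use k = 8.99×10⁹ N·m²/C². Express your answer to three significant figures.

602 V

Electric potential is a scalar, so the contributions from each charge add algebraically: V = Σ kqᵢ/rᵢ.
The distance from each corner to the centre is a√2/2 = 0.232 m.
V = k[(6.19×10⁻⁹)/(0.232) + (8.96×10⁻⁹)/(0.232) + (-2.55×10⁻⁹)/(0.232) + (2.94×10⁻⁹)/(0.232)] = 602 V.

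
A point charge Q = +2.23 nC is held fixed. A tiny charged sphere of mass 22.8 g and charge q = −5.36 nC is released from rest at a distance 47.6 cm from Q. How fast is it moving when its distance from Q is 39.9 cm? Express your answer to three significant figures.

1.95×10⁻³ m/s

Only the electrostatic force acts, so mechanical energy is conserved: ½mv² = U₁ − U₂ = kQq(1/r₁ − 1/r₂).
U₁ − U₂ = (8.99×10⁹ N·m²/C²)(2.23×10⁻⁹ C)(-5.36×10⁻⁹ C)(1/0.476 − 1/0.399) = 4.36×10⁻⁸ J.
v = √(2·4.36×10⁻⁸/0.0228) = 1.95×10⁻³ m/s.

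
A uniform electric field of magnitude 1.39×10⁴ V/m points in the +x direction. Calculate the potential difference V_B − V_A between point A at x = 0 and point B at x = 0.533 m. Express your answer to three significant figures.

In a uniform field, potential decreases in the direction of E: V_B − V_A = −E·Δx.
V_B − V_A = −(1.39×10⁴ V/m)(0.533 m) = -7410 V.

-7410 V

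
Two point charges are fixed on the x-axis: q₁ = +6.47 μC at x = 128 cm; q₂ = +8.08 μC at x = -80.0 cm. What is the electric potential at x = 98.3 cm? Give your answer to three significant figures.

Electric potential is a scalar, so the contributions from each charge add algebraically: V = Σ kqᵢ/rᵢ.
Distances from the field point to each charge: r₁ = 0.297 m, r₂ = 1.78 m.
V = k[(6.47×10⁻⁶)/(0.297) + (8.08×10⁻⁶)/(1.78)] = 2.37×10⁵ V.

2.37×10⁵ V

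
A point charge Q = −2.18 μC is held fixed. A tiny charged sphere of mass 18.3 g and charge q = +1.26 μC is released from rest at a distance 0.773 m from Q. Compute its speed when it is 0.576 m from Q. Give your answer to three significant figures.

Only the electrostatic force acts, so mechanical energy is conserved: ½mv² = U₁ − U₂ = kQq(1/r₁ − 1/r₂).
U₁ − U₂ = (8.99×10⁹ N·m²/C²)(-2.18×10⁻⁶ C)(1.26×10⁻⁶ C)(1/0.773 − 1/0.576) = 0.0109 J.
v = √(2·0.0109/0.0183) = 1.09 m/s.

1.09 m/s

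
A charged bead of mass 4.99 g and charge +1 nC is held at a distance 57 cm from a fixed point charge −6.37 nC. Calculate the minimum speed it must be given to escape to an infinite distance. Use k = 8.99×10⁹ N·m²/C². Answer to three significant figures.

6.35×10⁻³ m/s

To just escape, total mechanical energy must reach zero at infinity: ½mv²_min + U = 0, so ½mv²_min = −U = |kQq|/r.
|U| = |kQq|/r = (8.99×10⁹ N·m²/C²)(6.37×10⁻⁹)(1.00×10⁻⁹)/(0.570) = 1.00×10⁻⁷ J.
v_min = √(2|U|/m) = √(2·1.00×10⁻⁷/4.99×10⁻³) = 6.35×10⁻³ m/s.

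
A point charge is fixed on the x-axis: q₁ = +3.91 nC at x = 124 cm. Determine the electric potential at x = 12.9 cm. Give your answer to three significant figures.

31.6 V

Electric potential is a scalar, so the contributions from each charge add algebraically: V = Σ kqᵢ/rᵢ.
V = k[(3.91×10⁻⁹)/(1.11)] = 31.6 V.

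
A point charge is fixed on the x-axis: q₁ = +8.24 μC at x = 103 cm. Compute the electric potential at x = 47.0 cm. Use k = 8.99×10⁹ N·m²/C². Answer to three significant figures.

1.32×10⁵ V

Electric potential is a scalar, so the contributions from each charge add algebraically: V = Σ kqᵢ/rᵢ.
V = k[(8.24×10⁻⁶)/(0.560)] = 1.32×10⁵ V.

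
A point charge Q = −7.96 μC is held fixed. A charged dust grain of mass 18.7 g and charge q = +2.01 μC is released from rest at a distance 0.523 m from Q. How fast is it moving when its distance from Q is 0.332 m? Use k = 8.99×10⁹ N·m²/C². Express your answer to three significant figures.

Only the electrostatic force acts, so mechanical energy is conserved: ½mv² = U₁ − U₂ = kQq(1/r₁ − 1/r₂).
U₁ − U₂ = (8.99×10⁹ N·m²/C²)(-7.96×10⁻⁶ C)(2.01×10⁻⁶ C)(1/0.523 − 1/0.332) = 0.158 J.
v = √(2·0.158/0.0187) = 4.11 m/s.

4.11 m/s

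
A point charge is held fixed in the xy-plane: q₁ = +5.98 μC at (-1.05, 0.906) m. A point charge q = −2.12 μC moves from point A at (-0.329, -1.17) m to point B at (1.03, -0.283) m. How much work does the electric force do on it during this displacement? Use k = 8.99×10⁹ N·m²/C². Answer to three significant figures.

-4.29×10⁻³ J

The work done by the electric force is W_field = −ΔU = −q(V_B − V_A) = q(V_A − V_B).
At A: distance to the source charge is 2.20 m; V_A = kq₁/r = 2.45×10⁴ V.
At B: distance to the source charge is 2.40 m; V_B = kq₁/r = 2.24×10⁴ V.
ΔV = V_B − V_A = -2020 V.
W_field = −qΔV = −(-2.12×10⁻⁶ C)(-2020 V) = -4.29×10⁻³ J.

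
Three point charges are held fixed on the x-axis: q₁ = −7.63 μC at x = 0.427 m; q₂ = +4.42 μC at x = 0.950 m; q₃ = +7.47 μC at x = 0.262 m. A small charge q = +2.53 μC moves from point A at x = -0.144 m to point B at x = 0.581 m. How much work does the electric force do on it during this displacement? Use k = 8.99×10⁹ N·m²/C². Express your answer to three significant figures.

0.528 J

The work done by the electric force is W_field = −ΔU = −q(V_B − V_A) = q(V_A − V_B).
At A: distances to the source charges are 0.571 m, 1.09 m, 0.406 m; V_A = Σ kqᵢ/rᵢ = 8.16×10⁴ V.
At B: distances to the source charges are 0.154 m, 0.369 m, 0.319 m; V_B = Σ kqᵢ/rᵢ = -1.27×10⁵ V.
ΔV = V_B − V_A = -2.09×10⁵ V.
W_field = −qΔV = −(2.53×10⁻⁶ C)(-2.09×10⁵ V) = 0.528 J.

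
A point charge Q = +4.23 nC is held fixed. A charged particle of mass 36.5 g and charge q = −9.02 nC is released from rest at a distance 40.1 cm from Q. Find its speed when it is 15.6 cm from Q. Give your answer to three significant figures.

Only the electrostatic force acts, so mechanical energy is conserved: ½mv² = U₁ − U₂ = kQq(1/r₁ − 1/r₂).
U₁ − U₂ = (8.99×10⁹ N·m²/C²)(4.23×10⁻⁹ C)(-9.02×10⁻⁹ C)(1/0.401 − 1/0.156) = 1.34×10⁻⁶ J.
v = √(2·1.34×10⁻⁶/0.0365) = 8.58×10⁻³ m/s.

8.58×10⁻³ m/s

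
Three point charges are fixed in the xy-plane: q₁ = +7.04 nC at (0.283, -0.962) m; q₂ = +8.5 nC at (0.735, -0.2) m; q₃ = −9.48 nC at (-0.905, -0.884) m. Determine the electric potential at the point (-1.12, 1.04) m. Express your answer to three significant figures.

16.1 V

The total potential is the scalar sum of each charge's contribution, V = Σ kqᵢ/rᵢ.
Distances from the field point to each charge: r₁ = 2.44 m, r₂ = 2.23 m, r₃ = 1.94 m.
V = k[(7.04×10⁻⁹)/(2.44) + (8.50×10⁻⁹)/(2.23) + (-9.48×10⁻⁹)/(1.94)] = 16.1 V.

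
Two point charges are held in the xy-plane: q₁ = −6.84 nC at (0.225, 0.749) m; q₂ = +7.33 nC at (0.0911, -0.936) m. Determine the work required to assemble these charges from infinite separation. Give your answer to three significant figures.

-2.67×10⁻⁷ J

The assembly work is the sum of pairwise potential energies, U = Σ_{i<j} kqᵢqⱼ/rᵢⱼ.
Pair separations: r₁₂ = 1.69 m.
U = (-2.67×10⁻⁷) = -2.67×10⁻⁷ J.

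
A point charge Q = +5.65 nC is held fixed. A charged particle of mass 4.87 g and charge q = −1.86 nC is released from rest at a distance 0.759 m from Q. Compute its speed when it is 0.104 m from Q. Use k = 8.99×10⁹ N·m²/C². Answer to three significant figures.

0.0179 m/s

Only the electrostatic force acts, so mechanical energy is conserved: ½mv² = U₁ − U₂ = kQq(1/r₁ − 1/r₂).
U₁ − U₂ = (8.99×10⁹ N·m²/C²)(5.65×10⁻⁹ C)(-1.86×10⁻⁹ C)(1/0.759 − 1/0.104) = 7.84×10⁻⁷ J.
v = √(2·7.84×10⁻⁷/4.87×10⁻³) = 0.0179 m/s.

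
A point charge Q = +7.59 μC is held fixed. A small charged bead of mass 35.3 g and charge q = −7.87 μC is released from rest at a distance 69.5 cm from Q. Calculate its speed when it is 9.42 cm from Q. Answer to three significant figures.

Only the electrostatic force acts, so mechanical energy is conserved: ½mv² = U₁ − U₂ = kQq(1/r₁ − 1/r₂).
U₁ − U₂ = (8.99×10⁹ N·m²/C²)(7.59×10⁻⁶ C)(-7.87×10⁻⁶ C)(1/0.695 − 1/0.0942) = 4.93 J.
v = √(2·4.93/0.0353) = 16.7 m/s.

16.7 m/s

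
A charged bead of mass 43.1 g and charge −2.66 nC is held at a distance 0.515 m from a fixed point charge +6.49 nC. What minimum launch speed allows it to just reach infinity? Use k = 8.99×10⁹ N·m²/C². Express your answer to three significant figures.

To just escape, total mechanical energy must reach zero at infinity: ½mv²_min + U = 0, so ½mv²_min = −U = |kQq|/r.
|U| = |kQq|/r = (8.99×10⁹ N·m²/C²)(6.49×10⁻⁹)(2.66×10⁻⁹)/(0.515) = 3.01×10⁻⁷ J.
v_min = √(2|U|/m) = √(2·3.01×10⁻⁷/0.0431) = 3.74×10⁻³ m/s.

3.74×10⁻³ m/s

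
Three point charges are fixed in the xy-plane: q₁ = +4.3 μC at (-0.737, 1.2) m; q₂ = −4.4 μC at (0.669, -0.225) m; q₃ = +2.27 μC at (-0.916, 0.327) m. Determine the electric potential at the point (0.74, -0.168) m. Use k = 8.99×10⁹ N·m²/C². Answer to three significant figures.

-4.03×10⁵ V

Electric potential is a scalar, so the contributions from each charge add algebraically: V = Σ kqᵢ/rᵢ.
Distances from the field point to each charge: r₁ = 2.01 m, r₂ = 0.0910 m, r₃ = 1.73 m.
V = k[(4.30×10⁻⁶)/(2.01) + (-4.40×10⁻⁶)/(0.0910) + (2.27×10⁻⁶)/(1.73)] = -4.03×10⁵ V.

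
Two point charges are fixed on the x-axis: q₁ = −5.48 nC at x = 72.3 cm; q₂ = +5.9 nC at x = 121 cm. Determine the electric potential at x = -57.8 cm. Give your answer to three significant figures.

Electric potential is a scalar, so the contributions from each charge add algebraically: V = Σ kqᵢ/rᵢ.
Distances from the field point to each charge: r₁ = 1.30 m, r₂ = 1.79 m.
V = k[(-5.48×10⁻⁹)/(1.30) + (5.90×10⁻⁹)/(1.79)] = -8.20 V.

-8.20 V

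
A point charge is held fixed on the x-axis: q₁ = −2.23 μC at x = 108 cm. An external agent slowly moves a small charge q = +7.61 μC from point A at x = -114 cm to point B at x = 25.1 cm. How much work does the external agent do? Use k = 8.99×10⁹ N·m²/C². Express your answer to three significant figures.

-0.115 J

For quasistatic motion the external work equals the change in potential energy: W_ext = qΔV = q(V_B − V_A).
At A: distance to the source charge is 2.22 m; V_A = kq₁/r = -9030 V.
At B: distance to the source charge is 0.829 m; V_B = kq₁/r = -2.42×10⁴ V.
ΔV = V_B − V_A = -1.52×10⁴ V.
W_ext = qΔV = (7.61×10⁻⁶ C)(-1.52×10⁴ V) = -0.115 J.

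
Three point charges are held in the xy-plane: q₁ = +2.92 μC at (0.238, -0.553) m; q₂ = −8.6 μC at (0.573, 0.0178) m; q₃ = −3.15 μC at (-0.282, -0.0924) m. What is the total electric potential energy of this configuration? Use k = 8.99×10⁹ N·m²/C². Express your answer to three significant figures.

-0.178 J

The work to assemble the configuration equals its total potential energy, U = Σ kqᵢqⱼ/rᵢⱼ over all pairs.
Pair separations: r₁₂ = 0.662 m, r₁₃ = 0.695 m, r₂₃ = 0.862 m.
U = (-0.341) + (-0.119) + (0.283) = -0.178 J.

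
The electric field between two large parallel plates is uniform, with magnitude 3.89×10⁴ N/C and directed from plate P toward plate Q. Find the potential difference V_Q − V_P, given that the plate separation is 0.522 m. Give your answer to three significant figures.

-2.03×10⁴ V

In a uniform field, potential decreases in the direction of E: ΔV = −E·d for a displacement d parallel to E.
Going from P to Q is a displacement of 0.522 m along the field, so V_Q − V_P = −Ed = -2.03×10⁴ V.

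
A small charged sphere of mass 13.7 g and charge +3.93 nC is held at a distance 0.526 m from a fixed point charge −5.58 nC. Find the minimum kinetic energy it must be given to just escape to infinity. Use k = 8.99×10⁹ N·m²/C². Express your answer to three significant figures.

3.75×10⁻⁷ J

To just escape, total mechanical energy must reach zero at infinity: ½mv²_min + U = 0, so ½mv²_min = −U = |kQq|/r.
|U| = |kQq|/r = (8.99×10⁹ N·m²/C²)(5.58×10⁻⁹)(3.93×10⁻⁹)/(0.526) = 3.75×10⁻⁷ J.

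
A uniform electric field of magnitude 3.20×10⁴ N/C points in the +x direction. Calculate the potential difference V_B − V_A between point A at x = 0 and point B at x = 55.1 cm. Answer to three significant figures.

In a uniform field, potential decreases in the direction of E: V_B − V_A = −E·Δx.
V_B − V_A = −(3.20×10⁴ V/m)(0.551 m) = -1.76×10⁴ V.

-1.76×10⁴ V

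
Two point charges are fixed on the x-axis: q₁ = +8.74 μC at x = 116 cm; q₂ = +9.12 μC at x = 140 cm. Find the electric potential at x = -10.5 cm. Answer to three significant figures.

Electric potential is a scalar, so the contributions from each charge add algebraically: V = Σ kqᵢ/rᵢ.
Distances from the field point to each charge: r₁ = 1.26 m, r₂ = 1.50 m.
V = k[(8.74×10⁻⁶)/(1.26) + (9.12×10⁻⁶)/(1.50)] = 1.17×10⁵ V.

1.17×10⁵ V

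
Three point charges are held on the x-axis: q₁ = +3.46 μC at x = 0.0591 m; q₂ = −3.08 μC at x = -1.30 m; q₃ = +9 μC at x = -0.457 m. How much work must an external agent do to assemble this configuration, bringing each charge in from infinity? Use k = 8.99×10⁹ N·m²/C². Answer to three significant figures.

0.176 J

The assembly work is the sum of pairwise potential energies, U = Σ_{i<j} kqᵢqⱼ/rᵢⱼ.
Pair separations: r₁₂ = 1.36 m, r₁₃ = 0.516 m, r₂₃ = 0.843 m.
U = (-0.0705) + (0.542) + (-0.296) = 0.176 J.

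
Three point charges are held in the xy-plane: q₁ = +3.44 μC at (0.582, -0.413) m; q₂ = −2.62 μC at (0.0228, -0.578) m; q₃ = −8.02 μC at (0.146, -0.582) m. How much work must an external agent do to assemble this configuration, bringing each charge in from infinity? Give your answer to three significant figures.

0.863 J

The work to assemble the configuration equals its total potential energy, U = Σ kqᵢqⱼ/rᵢⱼ over all pairs.
Pair separations: r₁₂ = 0.583 m, r₁₃ = 0.468 m, r₂₃ = 0.123 m.
U = (-0.139) + (-0.530) + (1.53) = 0.863 J.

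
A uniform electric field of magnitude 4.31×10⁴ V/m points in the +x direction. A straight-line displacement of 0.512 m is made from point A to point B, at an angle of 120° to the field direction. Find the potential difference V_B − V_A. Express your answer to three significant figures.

1.10×10⁴ V

Only the component of displacement along E changes the potential: ΔV = −E·d·cosθ.
ΔV = −(4.31×10⁴ V/m)(0.512 m)cos120° = 1.10×10⁴ V.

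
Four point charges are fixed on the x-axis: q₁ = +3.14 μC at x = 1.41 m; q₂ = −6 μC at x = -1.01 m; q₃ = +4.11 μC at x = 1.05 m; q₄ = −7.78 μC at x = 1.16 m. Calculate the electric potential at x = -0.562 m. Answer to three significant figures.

The total potential is the scalar sum of each charge's contribution, V = Σ kqᵢ/rᵢ.
Distances from the field point to each charge: r₁ = 1.97 m, r₂ = 0.448 m, r₃ = 1.61 m, r₄ = 1.72 m.
V = k[(3.14×10⁻⁶)/(1.97) + (-6.00×10⁻⁶)/(0.448) + (4.11×10⁻⁶)/(1.61) + (-7.78×10⁻⁶)/(1.72)] = -1.24×10⁵ V.

-1.24×10⁵ V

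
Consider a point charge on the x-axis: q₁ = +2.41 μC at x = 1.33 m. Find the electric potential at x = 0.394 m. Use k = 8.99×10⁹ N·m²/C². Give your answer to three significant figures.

2.31×10⁴ V

Electric potential is a scalar, so the contributions from each charge add algebraically: V = Σ kqᵢ/rᵢ.
V = k[(2.41×10⁻⁶)/(0.936)] = 2.31×10⁴ V.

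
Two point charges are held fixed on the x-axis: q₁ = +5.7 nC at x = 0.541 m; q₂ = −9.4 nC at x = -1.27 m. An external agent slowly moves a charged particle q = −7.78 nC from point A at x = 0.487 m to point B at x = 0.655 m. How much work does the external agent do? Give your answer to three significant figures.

For quasistatic motion the external work equals the change in potential energy: W_ext = qΔV = q(V_B − V_A).
At A: distances to the source charges are 0.0540 m, 1.76 m; V_A = Σ kqᵢ/rᵢ = 901 V.
At B: distances to the source charges are 0.114 m, 1.93 m; V_B = Σ kqᵢ/rᵢ = 406 V.
ΔV = V_B − V_A = -495 V.
W_ext = qΔV = (-7.78×10⁻⁹ C)(-495 V) = 3.85×10⁻⁶ J.

3.85×10⁻⁶ J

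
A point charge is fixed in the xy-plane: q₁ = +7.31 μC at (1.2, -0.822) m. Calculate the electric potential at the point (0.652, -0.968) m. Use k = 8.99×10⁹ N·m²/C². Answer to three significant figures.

1.16×10⁵ V

Electric potential is a scalar, so the contributions from each charge add algebraically: V = Σ kqᵢ/rᵢ.
Distances from the field point to each charge: r₁ = 0.567 m.
V = k[(7.31×10⁻⁶)/(0.567)] = 1.16×10⁵ V.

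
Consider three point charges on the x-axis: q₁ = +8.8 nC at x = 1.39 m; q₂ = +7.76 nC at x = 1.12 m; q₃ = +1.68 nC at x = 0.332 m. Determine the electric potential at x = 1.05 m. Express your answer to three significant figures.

Electric potential is a scalar, so the contributions from each charge add algebraically: V = Σ kqᵢ/rᵢ.
Distances from the field point to each charge: r₁ = 0.340 m, r₂ = 0.0700 m, r₃ = 0.718 m.
V = k[(8.80×10⁻⁹)/(0.340) + (7.76×10⁻⁹)/(0.0700) + (1.68×10⁻⁹)/(0.718)] = 1250 V.

1250 V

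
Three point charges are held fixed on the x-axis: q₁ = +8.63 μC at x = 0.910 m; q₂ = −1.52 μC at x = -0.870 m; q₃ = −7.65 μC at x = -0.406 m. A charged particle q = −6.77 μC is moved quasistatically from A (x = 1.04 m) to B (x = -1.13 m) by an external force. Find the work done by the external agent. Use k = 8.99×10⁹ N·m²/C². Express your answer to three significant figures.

4.41 J

For quasistatic motion the external work equals the change in potential energy: W_ext = qΔV = q(V_B − V_A).
At A: distances to the source charges are 0.130 m, 1.91 m, 1.45 m; V_A = Σ kqᵢ/rᵢ = 5.42×10⁵ V.
At B: distances to the source charges are 2.04 m, 0.260 m, 0.724 m; V_B = Σ kqᵢ/rᵢ = -1.10×10⁵ V.
ΔV = V_B − V_A = -6.52×10⁵ V.
W_ext = qΔV = (-6.77×10⁻⁶ C)(-6.52×10⁵ V) = 4.41 J.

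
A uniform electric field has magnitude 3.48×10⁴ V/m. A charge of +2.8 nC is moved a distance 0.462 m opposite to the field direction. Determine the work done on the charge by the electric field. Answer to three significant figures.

The potential change for a displacement 0.462 m opposite to the field direction is ΔV = +Ed = 1.61×10⁴ V.
W_field = −qΔV = -4.50×10⁻⁵ J.

-4.50×10⁻⁵ J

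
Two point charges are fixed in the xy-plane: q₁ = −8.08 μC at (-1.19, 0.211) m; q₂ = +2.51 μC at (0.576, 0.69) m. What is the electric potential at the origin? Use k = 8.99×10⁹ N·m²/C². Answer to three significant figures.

The total potential is the scalar sum of each charge's contribution, V = Σ kqᵢ/rᵢ.
Distances from the field point to each charge: r₁ = 1.21 m, r₂ = 0.899 m.
V = k[(-8.08×10⁻⁶)/(1.21) + (2.51×10⁻⁶)/(0.899)] = -3.50×10⁴ V.

-3.50×10⁴ V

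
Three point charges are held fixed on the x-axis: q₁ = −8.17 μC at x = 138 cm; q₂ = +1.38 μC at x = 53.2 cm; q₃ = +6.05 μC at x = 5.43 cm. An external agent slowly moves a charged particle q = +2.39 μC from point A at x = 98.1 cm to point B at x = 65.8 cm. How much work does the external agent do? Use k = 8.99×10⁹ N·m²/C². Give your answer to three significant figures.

For quasistatic motion the external work equals the change in potential energy: W_ext = qΔV = q(V_B − V_A).
At A: distances to the source charges are 0.399 m, 0.449 m, 0.927 m; V_A = Σ kqᵢ/rᵢ = -9.78×10⁴ V.
At B: distances to the source charges are 0.722 m, 0.126 m, 0.604 m; V_B = Σ kqᵢ/rᵢ = 8.68×10⁴ V.
ΔV = V_B − V_A = 1.85×10⁵ V.
W_ext = qΔV = (2.39×10⁻⁶ C)(1.85×10⁵ V) = 0.441 J.

0.441 J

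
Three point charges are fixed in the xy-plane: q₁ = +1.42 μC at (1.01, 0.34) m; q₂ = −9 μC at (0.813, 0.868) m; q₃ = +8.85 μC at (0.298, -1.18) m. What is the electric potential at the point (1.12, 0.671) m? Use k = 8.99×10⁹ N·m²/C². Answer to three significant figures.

-1.46×10⁵ V

Electric potential is a scalar, so the contributions from each charge add algebraically: V = Σ kqᵢ/rᵢ.
Distances from the field point to each charge: r₁ = 0.349 m, r₂ = 0.365 m, r₃ = 2.03 m.
V = k[(1.42×10⁻⁶)/(0.349) + (-9.00×10⁻⁶)/(0.365) + (8.85×10⁻⁶)/(2.03)] = -1.46×10⁵ V.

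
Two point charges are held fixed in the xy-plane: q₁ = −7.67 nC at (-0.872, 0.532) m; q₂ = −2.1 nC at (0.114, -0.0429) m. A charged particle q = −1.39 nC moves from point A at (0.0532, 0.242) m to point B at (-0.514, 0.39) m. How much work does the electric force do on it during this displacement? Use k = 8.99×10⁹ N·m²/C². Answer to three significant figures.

-9.43×10⁻⁸ J

The work done by the electric force is W_field = −ΔU = −q(V_B − V_A) = q(V_A − V_B).
At A: distances to the source charges are 0.970 m, 0.291 m; V_A = Σ kqᵢ/rᵢ = -136 V.
At B: distances to the source charges are 0.385 m, 0.763 m; V_B = Σ kqᵢ/rᵢ = -204 V.
ΔV = V_B − V_A = -67.9 V.
W_field = −qΔV = −(-1.39×10⁻⁹ C)(-67.9 V) = -9.43×10⁻⁸ J.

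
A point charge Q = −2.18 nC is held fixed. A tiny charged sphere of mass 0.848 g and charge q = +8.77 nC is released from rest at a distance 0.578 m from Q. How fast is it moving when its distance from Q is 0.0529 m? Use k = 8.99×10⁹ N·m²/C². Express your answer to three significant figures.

0.0834 m/s

Only the electrostatic force acts, so mechanical energy is conserved: ½mv² = U₁ − U₂ = kQq(1/r₁ − 1/r₂).
U₁ − U₂ = (8.99×10⁹ N·m²/C²)(-2.18×10⁻⁹ C)(8.77×10⁻⁹ C)(1/0.578 − 1/0.0529) = 2.95×10⁻⁶ J.
v = √(2·2.95×10⁻⁶/8.48×10⁻⁴) = 0.0834 m/s.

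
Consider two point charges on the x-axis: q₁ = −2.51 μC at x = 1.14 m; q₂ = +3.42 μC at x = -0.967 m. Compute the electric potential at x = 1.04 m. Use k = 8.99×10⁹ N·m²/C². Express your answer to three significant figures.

-2.10×10⁵ V

Electric potential is a scalar, so the contributions from each charge add algebraically: V = Σ kqᵢ/rᵢ.
Distances from the field point to each charge: r₁ = 0.100 m, r₂ = 2.01 m.
V = k[(-2.51×10⁻⁶)/(0.100) + (3.42×10⁻⁶)/(2.01)] = -2.10×10⁵ V.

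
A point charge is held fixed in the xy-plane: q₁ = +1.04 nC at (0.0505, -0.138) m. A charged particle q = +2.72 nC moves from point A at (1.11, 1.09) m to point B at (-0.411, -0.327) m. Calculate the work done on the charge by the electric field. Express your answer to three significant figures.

The work done by the electric force is W_field = −ΔU = −q(V_B − V_A) = q(V_A − V_B).
At A: distance to the source charge is 1.62 m; V_A = kq₁/r = 5.76 V.
At B: distance to the source charge is 0.499 m; V_B = kq₁/r = 18.7 V.
ΔV = V_B − V_A = 13.0 V.
W_field = −qΔV = −(2.72×10⁻⁹ C)(13.0 V) = -3.53×10⁻⁸ J.

-3.53×10⁻⁸ J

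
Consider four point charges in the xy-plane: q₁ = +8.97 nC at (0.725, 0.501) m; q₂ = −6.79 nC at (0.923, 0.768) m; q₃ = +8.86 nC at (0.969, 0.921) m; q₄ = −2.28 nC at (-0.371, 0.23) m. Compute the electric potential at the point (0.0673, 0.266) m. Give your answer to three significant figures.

The total potential is the scalar sum of each charge's contribution, V = Σ kqᵢ/rᵢ.
Distances from the field point to each charge: r₁ = 0.698 m, r₂ = 0.992 m, r₃ = 1.11 m, r₄ = 0.440 m.
V = k[(8.97×10⁻⁹)/(0.698) + (-6.79×10⁻⁹)/(0.992) + (8.86×10⁻⁹)/(1.11) + (-2.28×10⁻⁹)/(0.440)] = 78.8 V.

78.8 V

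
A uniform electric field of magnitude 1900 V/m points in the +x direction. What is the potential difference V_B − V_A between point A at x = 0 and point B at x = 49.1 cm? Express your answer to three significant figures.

In a uniform field, potential decreases in the direction of E: V_B − V_A = −E·Δx.
V_B − V_A = −(1900 V/m)(0.491 m) = -933 V.

-933 V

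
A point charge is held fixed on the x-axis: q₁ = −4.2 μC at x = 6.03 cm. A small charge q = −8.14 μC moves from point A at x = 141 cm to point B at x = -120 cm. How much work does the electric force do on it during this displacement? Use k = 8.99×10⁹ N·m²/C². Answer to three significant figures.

The work done by the electric force is W_field = −ΔU = −q(V_B − V_A) = q(V_A − V_B).
At A: distance to the source charge is 1.35 m; V_A = kq₁/r = -2.80×10⁴ V.
At B: distance to the source charge is 1.26 m; V_B = kq₁/r = -3.00×10⁴ V.
ΔV = V_B − V_A = -1980 V.
W_field = −qΔV = −(-8.14×10⁻⁶ C)(-1980 V) = -0.0162 J.

-0.0162 J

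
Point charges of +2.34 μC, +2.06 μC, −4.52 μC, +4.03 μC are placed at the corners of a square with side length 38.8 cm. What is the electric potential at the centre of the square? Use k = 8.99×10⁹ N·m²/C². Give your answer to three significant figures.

1.28×10⁵ V

The total potential is the scalar sum of each charge's contribution, V = Σ kqᵢ/rᵢ.
The distance from each corner to the centre is a√2/2 = 0.274 m.
V = k[(2.34×10⁻⁶)/(0.274) + (2.06×10⁻⁶)/(0.274) + (-4.52×10⁻⁶)/(0.274) + (4.03×10⁻⁶)/(0.274)] = 1.28×10⁵ V.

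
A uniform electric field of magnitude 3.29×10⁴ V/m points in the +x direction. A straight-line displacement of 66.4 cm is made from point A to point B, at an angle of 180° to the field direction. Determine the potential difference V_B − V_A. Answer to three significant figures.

2.18×10⁴ V

Only the component of displacement along E changes the potential: ΔV = −E·d·cosθ.
ΔV = −(3.29×10⁴ V/m)(0.664 m)cos180° = 2.18×10⁴ V.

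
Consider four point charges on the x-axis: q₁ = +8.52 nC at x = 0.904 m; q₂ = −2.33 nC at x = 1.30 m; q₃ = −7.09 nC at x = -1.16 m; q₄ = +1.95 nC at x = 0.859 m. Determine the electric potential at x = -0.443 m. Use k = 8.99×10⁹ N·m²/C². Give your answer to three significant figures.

Electric potential is a scalar, so the contributions from each charge add algebraically: V = Σ kqᵢ/rᵢ.
Distances from the field point to each charge: r₁ = 1.35 m, r₂ = 1.74 m, r₃ = 0.717 m, r₄ = 1.30 m.
V = k[(8.52×10⁻⁹)/(1.35) + (-2.33×10⁻⁹)/(1.74) + (-7.09×10⁻⁹)/(0.717) + (1.95×10⁻⁹)/(1.30)] = -30.6 V.

-30.6 V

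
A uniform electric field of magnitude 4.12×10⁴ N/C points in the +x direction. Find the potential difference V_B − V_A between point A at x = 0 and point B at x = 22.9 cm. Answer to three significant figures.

-9430 V

In a uniform field, potential decreases in the direction of E: V_B − V_A = −E·Δx.
V_B − V_A = −(4.12×10⁴ V/m)(0.229 m) = -9430 V.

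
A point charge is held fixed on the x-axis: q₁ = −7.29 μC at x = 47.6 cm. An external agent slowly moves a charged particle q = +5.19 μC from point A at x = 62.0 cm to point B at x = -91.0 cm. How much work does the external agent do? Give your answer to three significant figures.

2.12 J

For quasistatic motion the external work equals the change in potential energy: W_ext = qΔV = q(V_B − V_A).
At A: distance to the source charge is 0.144 m; V_A = kq₁/r = -4.55×10⁵ V.
At B: distance to the source charge is 1.39 m; V_B = kq₁/r = -4.73×10⁴ V.
ΔV = V_B − V_A = 4.08×10⁵ V.
W_ext = qΔV = (5.19×10⁻⁶ C)(4.08×10⁵ V) = 2.12 J.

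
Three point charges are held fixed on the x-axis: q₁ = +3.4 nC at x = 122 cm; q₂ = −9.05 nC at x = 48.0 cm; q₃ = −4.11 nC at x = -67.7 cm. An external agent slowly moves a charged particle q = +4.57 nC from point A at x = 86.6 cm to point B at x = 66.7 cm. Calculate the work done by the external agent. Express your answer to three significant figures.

-1.18×10⁻⁶ J

For quasistatic motion the external work equals the change in potential energy: W_ext = qΔV = q(V_B − V_A).
At A: distances to the source charges are 0.354 m, 0.386 m, 1.54 m; V_A = Σ kqᵢ/rᵢ = -148 V.
At B: distances to the source charges are 0.553 m, 0.187 m, 1.34 m; V_B = Σ kqᵢ/rᵢ = -407 V.
ΔV = V_B − V_A = -259 V.
W_ext = qΔV = (4.57×10⁻⁹ C)(-259 V) = -1.18×10⁻⁶ J.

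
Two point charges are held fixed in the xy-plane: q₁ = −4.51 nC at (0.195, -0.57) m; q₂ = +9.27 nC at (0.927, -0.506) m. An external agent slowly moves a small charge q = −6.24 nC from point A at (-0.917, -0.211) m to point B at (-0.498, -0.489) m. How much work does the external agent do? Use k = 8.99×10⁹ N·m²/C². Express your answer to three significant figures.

For quasistatic motion the external work equals the change in potential energy: W_ext = qΔV = q(V_B − V_A).
At A: distances to the source charges are 1.17 m, 1.87 m; V_A = Σ kqᵢ/rᵢ = 9.93 V.
At B: distances to the source charges are 0.698 m, 1.43 m; V_B = Σ kqᵢ/rᵢ = 0.367 V.
ΔV = V_B − V_A = -9.56 V.
W_ext = qΔV = (-6.24×10⁻⁹ C)(-9.56 V) = 5.97×10⁻⁸ J.

5.97×10⁻⁸ J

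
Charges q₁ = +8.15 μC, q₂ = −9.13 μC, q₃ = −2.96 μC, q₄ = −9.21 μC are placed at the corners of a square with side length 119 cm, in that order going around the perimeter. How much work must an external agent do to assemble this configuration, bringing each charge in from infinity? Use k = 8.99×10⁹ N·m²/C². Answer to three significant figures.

-0.399 J

The work to assemble the configuration equals its total potential energy, U = Σ kqᵢqⱼ/rᵢⱼ over all pairs.
The four side pairs have separation 1.19 m and the two diagonal pairs 1.68 m.
Summing all 6 pair terms gives U = -0.399 J.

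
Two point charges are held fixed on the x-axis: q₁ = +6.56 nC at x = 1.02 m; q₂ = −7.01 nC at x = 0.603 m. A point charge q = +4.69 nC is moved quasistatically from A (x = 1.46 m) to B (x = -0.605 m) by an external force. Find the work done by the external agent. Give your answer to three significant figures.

-3.58×10⁻⁷ J

For quasistatic motion the external work equals the change in potential energy: W_ext = qΔV = q(V_B − V_A).
At A: distances to the source charges are 0.440 m, 0.857 m; V_A = Σ kqᵢ/rᵢ = 60.5 V.
At B: distances to the source charges are 1.62 m, 1.21 m; V_B = Σ kqᵢ/rᵢ = -15.9 V.
ΔV = V_B − V_A = -76.4 V.
W_ext = qΔV = (4.69×10⁻⁹ C)(-76.4 V) = -3.58×10⁻⁷ J.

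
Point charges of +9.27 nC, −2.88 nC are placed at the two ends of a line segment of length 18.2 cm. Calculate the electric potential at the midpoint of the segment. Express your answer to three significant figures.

631 V

The total potential is the scalar sum of each charge's contribution, V = Σ kqᵢ/rᵢ.
Each charge is 0.0910 m from the midpoint.
V = k[(9.27×10⁻⁹)/(0.0910) + (-2.88×10⁻⁹)/(0.0910)] = 631 V.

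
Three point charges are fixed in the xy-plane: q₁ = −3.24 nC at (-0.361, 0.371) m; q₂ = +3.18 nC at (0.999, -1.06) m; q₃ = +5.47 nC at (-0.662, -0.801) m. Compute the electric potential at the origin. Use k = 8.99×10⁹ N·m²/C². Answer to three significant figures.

Electric potential is a scalar, so the contributions from each charge add algebraically: V = Σ kqᵢ/rᵢ.
Distances from the field point to each charge: r₁ = 0.518 m, r₂ = 1.46 m, r₃ = 1.04 m.
V = k[(-3.24×10⁻⁹)/(0.518) + (3.18×10⁻⁹)/(1.46) + (5.47×10⁻⁹)/(1.04)] = 10.7 V.

10.7 V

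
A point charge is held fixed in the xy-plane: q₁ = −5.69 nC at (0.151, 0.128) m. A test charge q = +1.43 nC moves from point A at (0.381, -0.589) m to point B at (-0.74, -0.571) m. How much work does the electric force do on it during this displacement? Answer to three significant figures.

-3.26×10⁻⁸ J

The work done by the electric force is W_field = −ΔU = −q(V_B − V_A) = q(V_A − V_B).
At A: distance to the source charge is 0.753 m; V_A = kq₁/r = -67.9 V.
At B: distance to the source charge is 1.13 m; V_B = kq₁/r = -45.2 V.
ΔV = V_B − V_A = 22.8 V.
W_field = −qΔV = −(1.43×10⁻⁹ C)(22.8 V) = -3.26×10⁻⁸ J.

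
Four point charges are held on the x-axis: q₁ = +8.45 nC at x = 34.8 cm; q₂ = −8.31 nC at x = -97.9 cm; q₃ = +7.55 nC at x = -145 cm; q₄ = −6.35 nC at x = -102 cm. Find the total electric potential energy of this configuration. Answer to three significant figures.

8.86×10⁻⁶ J

The work to assemble the configuration equals its total potential energy, U = Σ kqᵢqⱼ/rᵢⱼ over all pairs.
Pair separations: r₁₂ = 1.33 m, r₁₃ = 1.80 m, r₁₄ = 1.37 m, r₂₃ = 0.471 m, r₂₄ = 0.0410 m, r₃₄ = 0.430 m.
Summing all 6 pair terms gives U = 8.86×10⁻⁶ J.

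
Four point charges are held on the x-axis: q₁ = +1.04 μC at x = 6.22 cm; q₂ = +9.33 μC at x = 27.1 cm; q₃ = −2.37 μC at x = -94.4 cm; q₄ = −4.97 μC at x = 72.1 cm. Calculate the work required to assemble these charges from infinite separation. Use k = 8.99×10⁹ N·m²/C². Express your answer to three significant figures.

The work to assemble the configuration equals its total potential energy, U = Σ kqᵢqⱼ/rᵢⱼ over all pairs.
Pair separations: r₁₂ = 0.209 m, r₁₃ = 1.01 m, r₁₄ = 0.659 m, r₂₃ = 1.22 m, r₂₄ = 0.450 m, r₃₄ = 1.67 m.
Summing all 6 pair terms gives U = -0.701 J.

-0.701 J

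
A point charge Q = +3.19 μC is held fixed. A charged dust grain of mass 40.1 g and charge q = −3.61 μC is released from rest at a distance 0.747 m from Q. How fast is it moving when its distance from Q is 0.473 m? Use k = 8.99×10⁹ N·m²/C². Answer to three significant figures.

Only the electrostatic force acts, so mechanical energy is conserved: ½mv² = U₁ − U₂ = kQq(1/r₁ − 1/r₂).
U₁ − U₂ = (8.99×10⁹ N·m²/C²)(3.19×10⁻⁶ C)(-3.61×10⁻⁶ C)(1/0.747 − 1/0.473) = 0.0803 J.
v = √(2·0.0803/0.0401) = 2.00 m/s.

2.00 m/s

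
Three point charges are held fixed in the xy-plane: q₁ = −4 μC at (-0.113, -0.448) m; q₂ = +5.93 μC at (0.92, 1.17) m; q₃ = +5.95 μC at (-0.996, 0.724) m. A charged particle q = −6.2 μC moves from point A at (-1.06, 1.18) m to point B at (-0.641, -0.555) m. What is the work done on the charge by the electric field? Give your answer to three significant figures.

The work done by the electric force is W_field = −ΔU = −q(V_B − V_A) = q(V_A − V_B).
At A: distances to the source charges are 1.88 m, 1.98 m, 0.460 m; V_A = Σ kqᵢ/rᵢ = 1.24×10⁵ V.
At B: distances to the source charges are 0.539 m, 2.33 m, 1.33 m; V_B = Σ kqᵢ/rᵢ = -3540 V.
ΔV = V_B − V_A = -1.28×10⁵ V.
W_field = −qΔV = −(-6.20×10⁻⁶ C)(-1.28×10⁵ V) = -0.791 J.

-0.791 J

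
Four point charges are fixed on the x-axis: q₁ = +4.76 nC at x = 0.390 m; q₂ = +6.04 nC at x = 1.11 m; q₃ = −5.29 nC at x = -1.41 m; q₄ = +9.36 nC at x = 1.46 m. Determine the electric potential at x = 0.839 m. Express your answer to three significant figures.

The total potential is the scalar sum of each charge's contribution, V = Σ kqᵢ/rᵢ.
Distances from the field point to each charge: r₁ = 0.449 m, r₂ = 0.271 m, r₃ = 2.25 m, r₄ = 0.621 m.
V = k[(4.76×10⁻⁹)/(0.449) + (6.04×10⁻⁹)/(0.271) + (-5.29×10⁻⁹)/(2.25) + (9.36×10⁻⁹)/(0.621)] = 410 V.

410 V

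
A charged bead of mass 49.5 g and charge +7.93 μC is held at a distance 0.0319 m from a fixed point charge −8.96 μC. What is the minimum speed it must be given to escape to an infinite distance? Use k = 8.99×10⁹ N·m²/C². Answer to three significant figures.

28.4 m/s

To just escape, total mechanical energy must reach zero at infinity: ½mv²_min + U = 0, so ½mv²_min = −U = |kQq|/r.
|U| = |kQq|/r = (8.99×10⁹ N·m²/C²)(8.96×10⁻⁶)(7.93×10⁻⁶)/(0.0319) = 20.0 J.
v_min = √(2|U|/m) = √(2·20.0/0.0495) = 28.4 m/s.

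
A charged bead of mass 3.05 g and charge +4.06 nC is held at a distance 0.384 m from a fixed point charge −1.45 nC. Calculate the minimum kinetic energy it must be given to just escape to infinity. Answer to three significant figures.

1.38×10⁻⁷ J

To just escape, total mechanical energy must reach zero at infinity: ½mv²_min + U = 0, so ½mv²_min = −U = |kQq|/r.
|U| = |kQq|/r = (8.99×10⁹ N·m²/C²)(1.45×10⁻⁹)(4.06×10⁻⁹)/(0.384) = 1.38×10⁻⁷ J.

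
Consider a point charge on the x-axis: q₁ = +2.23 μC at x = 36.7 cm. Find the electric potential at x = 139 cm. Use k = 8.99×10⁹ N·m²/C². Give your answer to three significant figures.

1.96×10⁴ V

The total potential is the scalar sum of each charge's contribution, V = Σ kqᵢ/rᵢ.
V = k[(2.23×10⁻⁶)/(1.02)] = 1.96×10⁴ V.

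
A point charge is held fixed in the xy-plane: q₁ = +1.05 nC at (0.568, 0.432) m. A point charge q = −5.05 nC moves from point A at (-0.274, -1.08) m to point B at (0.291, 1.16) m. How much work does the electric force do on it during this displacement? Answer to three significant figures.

3.37×10⁻⁸ J

The work done by the electric force is W_field = −ΔU = −q(V_B − V_A) = q(V_A − V_B).
At A: distance to the source charge is 1.73 m; V_A = kq₁/r = 5.45 V.
At B: distance to the source charge is 0.779 m; V_B = kq₁/r = 12.1 V.
ΔV = V_B − V_A = 6.66 V.
W_field = −qΔV = −(-5.05×10⁻⁹ C)(6.66 V) = 3.37×10⁻⁸ J.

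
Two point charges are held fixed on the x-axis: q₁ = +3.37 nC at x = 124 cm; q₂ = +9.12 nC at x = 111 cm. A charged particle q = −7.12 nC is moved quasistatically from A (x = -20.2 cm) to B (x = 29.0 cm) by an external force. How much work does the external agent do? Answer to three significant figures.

-3.44×10⁻⁷ J

For quasistatic motion the external work equals the change in potential energy: W_ext = qΔV = q(V_B − V_A).
At A: distances to the source charges are 1.44 m, 1.31 m; V_A = Σ kqᵢ/rᵢ = 83.5 V.
At B: distances to the source charges are 0.950 m, 0.820 m; V_B = Σ kqᵢ/rᵢ = 132 V.
ΔV = V_B − V_A = 48.4 V.
W_ext = qΔV = (-7.12×10⁻⁹ C)(48.4 V) = -3.44×10⁻⁷ J.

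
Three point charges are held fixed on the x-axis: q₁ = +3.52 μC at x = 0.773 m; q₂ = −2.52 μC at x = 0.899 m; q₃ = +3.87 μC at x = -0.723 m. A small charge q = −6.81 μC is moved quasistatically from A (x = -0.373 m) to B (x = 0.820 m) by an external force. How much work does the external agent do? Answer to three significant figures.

For quasistatic motion the external work equals the change in potential energy: W_ext = qΔV = q(V_B − V_A).
At A: distances to the source charges are 1.15 m, 1.27 m, 0.350 m; V_A = Σ kqᵢ/rᵢ = 1.09×10⁵ V.
At B: distances to the source charges are 0.0470 m, 0.0790 m, 1.54 m; V_B = Σ kqᵢ/rᵢ = 4.09×10⁵ V.
ΔV = V_B − V_A = 3.00×10⁵ V.
W_ext = qΔV = (-6.81×10⁻⁶ C)(3.00×10⁵ V) = -2.04 J.

-2.04 J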